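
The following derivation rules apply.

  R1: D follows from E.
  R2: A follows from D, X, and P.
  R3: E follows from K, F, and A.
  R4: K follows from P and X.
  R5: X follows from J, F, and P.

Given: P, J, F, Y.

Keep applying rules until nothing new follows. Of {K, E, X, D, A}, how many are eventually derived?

2

From J, F, and P, R5 gives X.
P and X hold, so K follows (R4).
K: reached.
E would need K, F, and A (R3), but A is never established.
X: reached.
D would need E (R1), but E is never established.
A would need D, X, and P (R2), but D is never established.
Reached: K and X — 2 of the 5.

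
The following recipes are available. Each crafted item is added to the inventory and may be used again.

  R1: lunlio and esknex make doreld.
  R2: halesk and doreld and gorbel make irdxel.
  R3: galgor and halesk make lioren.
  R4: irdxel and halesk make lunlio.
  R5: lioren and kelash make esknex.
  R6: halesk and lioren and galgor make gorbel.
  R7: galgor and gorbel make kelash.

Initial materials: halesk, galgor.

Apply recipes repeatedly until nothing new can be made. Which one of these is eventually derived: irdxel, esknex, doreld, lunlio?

Using R3, galgor and halesk make lioren.
Using R6, halesk, lioren, and galgor make gorbel.
galgor and gorbel → kelash (R7).
lioren and kelash → esknex (R5).
irdxel would need halesk, doreld, and gorbel (R2), but doreld is never obtained. doreld would need lunlio and esknex (R1), but lunlio is never obtained. lunlio would need irdxel and halesk (R4), but irdxel is never obtained.

esknex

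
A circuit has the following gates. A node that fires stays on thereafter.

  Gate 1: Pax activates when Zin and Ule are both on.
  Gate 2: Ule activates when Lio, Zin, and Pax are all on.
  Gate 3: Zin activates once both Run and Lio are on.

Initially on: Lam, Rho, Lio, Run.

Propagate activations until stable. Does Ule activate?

Ule would need Lio, Zin, and Pax (Gate 2), but Pax never turns on.

No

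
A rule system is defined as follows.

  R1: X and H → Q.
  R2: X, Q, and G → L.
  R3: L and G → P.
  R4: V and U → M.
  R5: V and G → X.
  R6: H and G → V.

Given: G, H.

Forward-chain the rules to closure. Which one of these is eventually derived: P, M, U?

From H and G, R6 gives V.
V and G hold, so X follows (R5).
X and H hold, so Q follows (R1).
X, Q, and G hold, so L follows (R2).
From L and G, R3 gives P.
No rule produces U, and it is not given. M would need V and U (R4), but U is never established.

P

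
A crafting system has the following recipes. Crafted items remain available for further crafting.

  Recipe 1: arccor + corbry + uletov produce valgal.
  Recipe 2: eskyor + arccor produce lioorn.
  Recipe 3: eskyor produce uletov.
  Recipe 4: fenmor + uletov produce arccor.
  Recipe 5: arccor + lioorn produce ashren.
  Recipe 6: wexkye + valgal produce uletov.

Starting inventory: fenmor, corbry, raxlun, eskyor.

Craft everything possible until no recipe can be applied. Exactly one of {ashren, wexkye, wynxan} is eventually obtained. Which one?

eskyor → uletov (Recipe 3).
Using Recipe 4, fenmor and uletov make arccor.
eskyor + arccor → lioorn (Recipe 2).
Using Recipe 5, arccor and lioorn make ashren.
No rule produces wynxan, and it is not given. No rule produces wexkye, and it is not given.

ashren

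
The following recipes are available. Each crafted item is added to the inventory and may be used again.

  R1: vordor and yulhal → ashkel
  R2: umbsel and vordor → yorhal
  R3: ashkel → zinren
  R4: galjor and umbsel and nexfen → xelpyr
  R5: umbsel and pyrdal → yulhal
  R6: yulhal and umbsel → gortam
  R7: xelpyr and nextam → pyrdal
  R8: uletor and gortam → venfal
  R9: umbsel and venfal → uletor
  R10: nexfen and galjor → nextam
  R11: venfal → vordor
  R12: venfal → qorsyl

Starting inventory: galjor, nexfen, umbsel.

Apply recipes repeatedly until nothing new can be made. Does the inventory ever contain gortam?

Yes

Using R10, nexfen and galjor make nextam.
galjor and umbsel and nexfen → xelpyr (R4).
Using R7, xelpyr and nextam make pyrdal.
umbsel and pyrdal → yulhal (R5).
yulhal and umbsel → gortam (R6).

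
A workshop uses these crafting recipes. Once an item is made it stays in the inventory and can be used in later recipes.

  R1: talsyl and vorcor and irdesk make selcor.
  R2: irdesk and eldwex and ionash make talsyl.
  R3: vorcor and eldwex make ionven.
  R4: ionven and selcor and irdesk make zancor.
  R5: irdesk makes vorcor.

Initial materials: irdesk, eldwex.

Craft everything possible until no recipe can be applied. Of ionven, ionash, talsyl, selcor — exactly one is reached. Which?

irdesk → vorcor (R5).
vorcor and eldwex → ionven (R3).
talsyl would need irdesk, eldwex, and ionash (R2), but ionash is never obtained. selcor would need talsyl, vorcor, and irdesk (R1), but talsyl is never obtained. No rule produces ionash, and it is not given.

ionven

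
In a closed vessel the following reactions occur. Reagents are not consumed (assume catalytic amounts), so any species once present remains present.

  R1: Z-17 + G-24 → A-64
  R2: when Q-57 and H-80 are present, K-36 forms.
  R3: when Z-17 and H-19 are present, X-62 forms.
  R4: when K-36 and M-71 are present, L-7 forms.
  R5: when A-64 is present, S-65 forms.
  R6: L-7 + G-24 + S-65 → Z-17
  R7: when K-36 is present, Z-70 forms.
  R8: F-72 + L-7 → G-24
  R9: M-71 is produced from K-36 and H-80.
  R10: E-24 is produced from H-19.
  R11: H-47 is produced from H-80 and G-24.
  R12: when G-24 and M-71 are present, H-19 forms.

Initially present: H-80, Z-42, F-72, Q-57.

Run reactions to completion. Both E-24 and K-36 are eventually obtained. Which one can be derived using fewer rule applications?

K-36: Q-57 and H-80 present → K-36 forms (R2). [1 rule application]
E-24: Q-57 and H-80 present → K-36 forms (R2). K-36 and H-80 present → M-71 forms (R9). K-36 and M-71 present → L-7 forms (R4). F-72 and L-7 present → G-24 forms (R8). G-24 and M-71 present → H-19 forms (R12). H-19 present → E-24 forms (R10). [6 rule applications]
K-36 needs fewer.

K-36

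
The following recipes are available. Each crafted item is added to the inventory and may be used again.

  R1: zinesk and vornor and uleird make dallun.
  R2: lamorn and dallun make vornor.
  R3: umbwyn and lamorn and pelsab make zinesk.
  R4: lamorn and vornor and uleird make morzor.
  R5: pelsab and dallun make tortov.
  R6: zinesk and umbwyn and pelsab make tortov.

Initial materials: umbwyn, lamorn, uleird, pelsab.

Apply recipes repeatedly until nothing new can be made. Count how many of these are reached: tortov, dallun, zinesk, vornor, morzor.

umbwyn and lamorn and pelsab → zinesk (R3).
zinesk and umbwyn and pelsab → tortov (R6).
tortov: reached.
dallun would need zinesk, vornor, and uleird (R1), but vornor is never obtained.
zinesk: reached.
vornor would need lamorn and dallun (R2), but dallun is never obtained.
morzor would need lamorn, vornor, and uleird (R4), but vornor is never obtained.
Reached: tortov and zinesk — 2 of the 5.

2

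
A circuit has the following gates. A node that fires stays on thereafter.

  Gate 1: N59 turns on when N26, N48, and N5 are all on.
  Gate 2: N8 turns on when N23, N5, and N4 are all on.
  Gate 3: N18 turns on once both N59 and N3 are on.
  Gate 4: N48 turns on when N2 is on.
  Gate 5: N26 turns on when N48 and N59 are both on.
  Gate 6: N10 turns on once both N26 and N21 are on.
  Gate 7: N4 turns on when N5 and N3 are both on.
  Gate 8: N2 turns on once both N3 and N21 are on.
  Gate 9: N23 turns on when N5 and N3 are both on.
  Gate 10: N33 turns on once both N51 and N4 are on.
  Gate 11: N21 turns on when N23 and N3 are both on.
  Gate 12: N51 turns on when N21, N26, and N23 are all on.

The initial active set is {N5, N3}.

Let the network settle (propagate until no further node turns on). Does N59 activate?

N59 would need N26, N48, and N5 (Gate 1), but N26 never turns on.

No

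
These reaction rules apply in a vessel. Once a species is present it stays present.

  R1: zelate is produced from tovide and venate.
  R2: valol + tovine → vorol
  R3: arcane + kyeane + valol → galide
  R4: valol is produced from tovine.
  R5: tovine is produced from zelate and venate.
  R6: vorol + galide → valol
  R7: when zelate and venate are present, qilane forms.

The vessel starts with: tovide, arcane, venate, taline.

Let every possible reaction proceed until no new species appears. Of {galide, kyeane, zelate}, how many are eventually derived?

1

tovide and venate present → zelate forms (R1).
galide would need arcane, kyeane, and valol (R3), but kyeane never forms.
No rule produces kyeane, and it is not given.
zelate: reached.
Reached: zelate — 1 of the 3.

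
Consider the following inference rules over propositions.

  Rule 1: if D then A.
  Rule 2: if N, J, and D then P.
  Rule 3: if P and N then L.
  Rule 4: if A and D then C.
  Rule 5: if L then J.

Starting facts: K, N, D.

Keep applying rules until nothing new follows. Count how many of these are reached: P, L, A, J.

1

From D, Rule 1 gives A.
P would need N, J, and D (Rule 2), but J is never established.
L would need P and N (Rule 3), but P is never established.
A: reached.
J would need L (Rule 5), but L is never established.
Reached: A — 1 of the 4.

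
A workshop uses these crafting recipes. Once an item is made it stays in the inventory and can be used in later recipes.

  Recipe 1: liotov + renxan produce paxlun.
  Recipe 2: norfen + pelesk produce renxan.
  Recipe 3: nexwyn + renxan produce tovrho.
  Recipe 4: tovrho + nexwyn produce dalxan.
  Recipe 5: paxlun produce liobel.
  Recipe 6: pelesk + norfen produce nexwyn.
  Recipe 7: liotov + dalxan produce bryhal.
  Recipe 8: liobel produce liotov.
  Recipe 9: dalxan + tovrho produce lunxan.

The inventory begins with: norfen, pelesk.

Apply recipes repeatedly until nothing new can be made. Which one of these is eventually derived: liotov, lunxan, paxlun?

pelesk + norfen → nexwyn (Recipe 6).
norfen + pelesk → renxan (Recipe 2).
Using Recipe 3, nexwyn and renxan make tovrho.
Using Recipe 4, tovrho and nexwyn make dalxan.
Using Recipe 9, dalxan and tovrho make lunxan.
paxlun would need liotov and renxan (Recipe 1), but liotov is never obtained. liotov would need liobel (Recipe 8), but liobel is never obtained.

lunxan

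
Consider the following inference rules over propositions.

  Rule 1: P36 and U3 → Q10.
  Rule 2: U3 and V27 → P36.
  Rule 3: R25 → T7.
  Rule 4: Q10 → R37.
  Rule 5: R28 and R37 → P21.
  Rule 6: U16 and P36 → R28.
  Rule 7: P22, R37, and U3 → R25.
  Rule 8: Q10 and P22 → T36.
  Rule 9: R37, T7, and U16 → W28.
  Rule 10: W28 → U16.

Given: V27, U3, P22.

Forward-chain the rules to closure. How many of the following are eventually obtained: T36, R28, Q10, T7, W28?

3

U3 and V27 hold, so P36 follows (Rule 2).
P36 and U3 hold, so Q10 follows (Rule 1).
Q10 and P22 hold, so T36 follows (Rule 8).
Q10 holds, so R37 follows (Rule 4).
P22, R37, and U3 hold, so R25 follows (Rule 7).
From R25, Rule 3 gives T7.
T36: reached.
R28 would need U16 and P36 (Rule 6), but U16 is never established.
Q10: reached.
T7: reached.
W28 would need R37, T7, and U16 (Rule 9), but U16 is never established.
Reached: T36, Q10, and T7 — 3 of the 5.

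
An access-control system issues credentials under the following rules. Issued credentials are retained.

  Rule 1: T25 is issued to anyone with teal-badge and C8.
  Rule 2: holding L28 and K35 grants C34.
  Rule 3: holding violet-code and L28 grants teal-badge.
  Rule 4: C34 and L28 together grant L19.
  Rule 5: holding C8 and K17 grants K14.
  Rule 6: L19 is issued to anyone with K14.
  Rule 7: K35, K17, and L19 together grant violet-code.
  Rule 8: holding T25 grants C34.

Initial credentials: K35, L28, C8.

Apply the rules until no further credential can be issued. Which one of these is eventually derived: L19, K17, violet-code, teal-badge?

L19

Holding L28 and K35 grants C34 (Rule 2).
Holding C34 and L28 grants L19 (Rule 4).
teal-badge would need violet-code and L28 (Rule 3), but violet-code is never granted. No rule produces K17, and it is not given. violet-code would need K35, K17, and L19 (Rule 7), but K17 is never granted.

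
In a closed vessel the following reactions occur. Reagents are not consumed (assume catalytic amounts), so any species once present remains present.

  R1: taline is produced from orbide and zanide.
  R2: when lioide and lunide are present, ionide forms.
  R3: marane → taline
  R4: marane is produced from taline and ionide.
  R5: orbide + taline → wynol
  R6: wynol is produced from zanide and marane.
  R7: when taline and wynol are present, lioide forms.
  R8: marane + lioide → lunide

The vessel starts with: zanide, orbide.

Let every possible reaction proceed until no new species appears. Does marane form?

No

marane would need taline and ionide (R4), but ionide never forms.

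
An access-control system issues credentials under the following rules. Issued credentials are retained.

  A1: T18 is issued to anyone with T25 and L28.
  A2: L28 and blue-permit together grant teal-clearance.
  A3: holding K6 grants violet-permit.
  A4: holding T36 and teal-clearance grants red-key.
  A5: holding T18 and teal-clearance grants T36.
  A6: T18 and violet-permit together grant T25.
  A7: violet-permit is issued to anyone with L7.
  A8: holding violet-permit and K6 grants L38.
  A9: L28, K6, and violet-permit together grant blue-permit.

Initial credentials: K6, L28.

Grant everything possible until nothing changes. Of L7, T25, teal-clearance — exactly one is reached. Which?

Holding K6 grants violet-permit (A3).
Holding L28, K6, and violet-permit grants blue-permit (A9).
Holding L28 and blue-permit grants teal-clearance (A2).
T25 would need T18 and violet-permit (A6), but T18 is never granted. No rule produces L7, and it is not given.

teal-clearance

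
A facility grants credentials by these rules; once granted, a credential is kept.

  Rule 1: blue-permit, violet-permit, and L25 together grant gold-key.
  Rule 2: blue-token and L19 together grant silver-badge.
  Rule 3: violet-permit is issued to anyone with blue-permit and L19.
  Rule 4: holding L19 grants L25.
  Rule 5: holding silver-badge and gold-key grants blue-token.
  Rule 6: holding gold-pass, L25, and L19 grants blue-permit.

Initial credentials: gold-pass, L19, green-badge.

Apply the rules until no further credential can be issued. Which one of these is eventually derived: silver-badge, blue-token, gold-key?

gold-key

Holding L19 grants L25 (Rule 4).
Holding gold-pass, L25, and L19 grants blue-permit (Rule 6).
Holding blue-permit and L19 grants violet-permit (Rule 3).
Holding blue-permit, violet-permit, and L25 grants gold-key (Rule 1).
blue-token would need silver-badge and gold-key (Rule 5), but silver-badge is never granted. silver-badge would need blue-token and L19 (Rule 2), but blue-token is never granted.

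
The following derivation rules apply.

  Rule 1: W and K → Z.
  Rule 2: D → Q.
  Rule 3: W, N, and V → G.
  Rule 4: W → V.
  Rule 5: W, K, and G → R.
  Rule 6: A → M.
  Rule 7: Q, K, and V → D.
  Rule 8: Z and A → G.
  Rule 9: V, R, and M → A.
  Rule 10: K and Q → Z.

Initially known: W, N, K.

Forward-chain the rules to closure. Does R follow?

W holds, so V follows (Rule 4).
W, N, and V hold, so G follows (Rule 3).
W, K, and G hold, so R follows (Rule 5).

Yes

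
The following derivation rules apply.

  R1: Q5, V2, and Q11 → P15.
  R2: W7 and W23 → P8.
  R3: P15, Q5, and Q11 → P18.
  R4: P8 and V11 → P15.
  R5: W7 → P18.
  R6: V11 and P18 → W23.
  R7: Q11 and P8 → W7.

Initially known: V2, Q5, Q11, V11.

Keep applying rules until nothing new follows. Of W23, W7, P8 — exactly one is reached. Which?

Q5, V2, and Q11 hold, so P15 follows (R1).
From P15, Q5, and Q11, R3 gives P18.
V11 and P18 hold, so W23 follows (R6).
W7 would need Q11 and P8 (R7), but P8 is never established. P8 would need W7 and W23 (R2), but W7 is never established.

W23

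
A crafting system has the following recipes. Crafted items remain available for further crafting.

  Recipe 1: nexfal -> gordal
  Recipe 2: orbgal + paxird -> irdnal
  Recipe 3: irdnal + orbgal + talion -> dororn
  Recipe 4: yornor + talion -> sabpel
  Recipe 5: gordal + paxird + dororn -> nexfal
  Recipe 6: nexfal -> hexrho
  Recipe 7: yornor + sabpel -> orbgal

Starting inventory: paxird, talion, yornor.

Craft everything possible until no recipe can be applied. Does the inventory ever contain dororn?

Yes

yornor + talion -> sabpel (Recipe 4).
Using Recipe 7, yornor and sabpel make orbgal.
orbgal + paxird -> irdnal (Recipe 2).
Using Recipe 3, irdnal, orbgal, and talion make dororn.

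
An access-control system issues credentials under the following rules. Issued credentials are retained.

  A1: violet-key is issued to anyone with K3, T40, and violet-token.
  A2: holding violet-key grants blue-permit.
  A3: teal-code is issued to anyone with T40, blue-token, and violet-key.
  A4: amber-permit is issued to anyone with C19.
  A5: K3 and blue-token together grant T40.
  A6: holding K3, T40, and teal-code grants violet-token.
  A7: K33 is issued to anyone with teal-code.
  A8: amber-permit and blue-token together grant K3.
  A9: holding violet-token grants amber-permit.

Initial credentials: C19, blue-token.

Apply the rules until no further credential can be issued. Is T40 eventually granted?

Yes

Holding C19 grants amber-permit (A4).
Holding amber-permit and blue-token grants K3 (A8).
Holding K3 and blue-token grants T40 (A5).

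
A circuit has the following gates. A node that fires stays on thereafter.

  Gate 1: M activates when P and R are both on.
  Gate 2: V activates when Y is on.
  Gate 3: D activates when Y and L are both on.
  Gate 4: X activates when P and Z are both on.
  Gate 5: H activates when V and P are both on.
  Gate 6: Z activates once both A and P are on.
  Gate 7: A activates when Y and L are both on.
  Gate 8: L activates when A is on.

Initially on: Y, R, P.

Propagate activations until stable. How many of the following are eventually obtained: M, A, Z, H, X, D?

2

P and R are on, so M activates (Gate 1).
Gate 2: Y on → V on.
V and P are on, so H activates (Gate 5).
M: reached.
A would need Y and L (Gate 7), but L never turns on.
Z would need A and P (Gate 6), but A never turns on.
H: reached.
X would need P and Z (Gate 4), but Z never turns on.
D would need Y and L (Gate 3), but L never turns on.
Reached: M and H — 2 of the 6.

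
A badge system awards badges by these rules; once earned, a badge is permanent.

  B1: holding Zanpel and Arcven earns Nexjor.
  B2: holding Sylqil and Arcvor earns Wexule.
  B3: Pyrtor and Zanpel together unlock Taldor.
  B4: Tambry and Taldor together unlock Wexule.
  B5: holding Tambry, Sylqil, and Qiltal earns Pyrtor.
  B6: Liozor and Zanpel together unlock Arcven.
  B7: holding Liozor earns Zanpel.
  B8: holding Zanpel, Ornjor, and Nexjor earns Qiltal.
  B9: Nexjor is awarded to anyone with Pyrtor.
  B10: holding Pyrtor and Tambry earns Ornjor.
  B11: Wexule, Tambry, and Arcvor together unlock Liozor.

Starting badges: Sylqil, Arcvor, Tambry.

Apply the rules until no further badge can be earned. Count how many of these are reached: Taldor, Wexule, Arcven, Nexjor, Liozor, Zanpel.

5

With Sylqil and Arcvor, Wexule is earned (B2).
With Wexule, Tambry, and Arcvor, Liozor is earned (B11).
With Liozor, Zanpel is earned (B7).
With Liozor and Zanpel, Arcven is earned (B6).
With Zanpel and Arcven, Nexjor is earned (B1).
Taldor would need Pyrtor and Zanpel (B3), but Pyrtor is never earned.
Wexule: reached.
Arcven: reached.
Nexjor: reached.
Liozor: reached.
Zanpel: reached.
Reached: Wexule, Arcven, Nexjor, Liozor, and Zanpel — 5 of the 6.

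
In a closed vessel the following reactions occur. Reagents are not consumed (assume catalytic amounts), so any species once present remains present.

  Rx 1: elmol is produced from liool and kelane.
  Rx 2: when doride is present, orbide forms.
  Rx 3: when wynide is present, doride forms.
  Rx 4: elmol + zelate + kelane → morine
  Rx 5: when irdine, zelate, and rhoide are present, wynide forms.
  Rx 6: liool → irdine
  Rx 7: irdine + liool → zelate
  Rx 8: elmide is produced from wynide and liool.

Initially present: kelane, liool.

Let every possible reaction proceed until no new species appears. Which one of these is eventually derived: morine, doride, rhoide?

morine

liool and kelane present → elmol forms (Rx 1).
liool present → irdine forms (Rx 6).
irdine and liool present → zelate forms (Rx 7).
elmol, zelate, and kelane present → morine forms (Rx 4).
No rule produces rhoide, and it is not given. doride would need wynide (Rx 3), but wynide never forms.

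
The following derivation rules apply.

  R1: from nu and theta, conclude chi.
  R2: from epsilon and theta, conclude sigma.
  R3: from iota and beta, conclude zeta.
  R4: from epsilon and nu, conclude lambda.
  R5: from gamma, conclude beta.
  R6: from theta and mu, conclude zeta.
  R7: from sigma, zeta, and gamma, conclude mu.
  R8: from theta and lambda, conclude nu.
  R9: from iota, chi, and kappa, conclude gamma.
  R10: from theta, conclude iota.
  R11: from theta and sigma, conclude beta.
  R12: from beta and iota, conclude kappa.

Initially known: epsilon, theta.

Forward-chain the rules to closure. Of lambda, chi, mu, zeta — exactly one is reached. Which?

epsilon and theta hold, so sigma follows (R2).
theta holds, so iota follows (R10).
theta and sigma hold, so beta follows (R11).
From iota and beta, R3 gives zeta.
mu would need sigma, zeta, and gamma (R7), but gamma is never established. lambda would need epsilon and nu (R4), but nu is never established. chi would need nu and theta (R1), but nu is never established.

zeta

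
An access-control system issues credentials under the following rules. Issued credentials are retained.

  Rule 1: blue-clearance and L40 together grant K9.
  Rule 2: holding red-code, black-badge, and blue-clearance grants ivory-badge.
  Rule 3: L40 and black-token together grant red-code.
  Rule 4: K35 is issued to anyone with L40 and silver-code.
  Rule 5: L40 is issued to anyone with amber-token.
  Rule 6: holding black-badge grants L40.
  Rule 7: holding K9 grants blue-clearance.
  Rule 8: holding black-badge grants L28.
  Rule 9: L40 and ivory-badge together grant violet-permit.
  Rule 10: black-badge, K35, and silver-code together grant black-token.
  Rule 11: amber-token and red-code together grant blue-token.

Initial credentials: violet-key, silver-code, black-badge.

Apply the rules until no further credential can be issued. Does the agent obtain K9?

No

K9 would need blue-clearance and L40 (Rule 1), but blue-clearance is never granted.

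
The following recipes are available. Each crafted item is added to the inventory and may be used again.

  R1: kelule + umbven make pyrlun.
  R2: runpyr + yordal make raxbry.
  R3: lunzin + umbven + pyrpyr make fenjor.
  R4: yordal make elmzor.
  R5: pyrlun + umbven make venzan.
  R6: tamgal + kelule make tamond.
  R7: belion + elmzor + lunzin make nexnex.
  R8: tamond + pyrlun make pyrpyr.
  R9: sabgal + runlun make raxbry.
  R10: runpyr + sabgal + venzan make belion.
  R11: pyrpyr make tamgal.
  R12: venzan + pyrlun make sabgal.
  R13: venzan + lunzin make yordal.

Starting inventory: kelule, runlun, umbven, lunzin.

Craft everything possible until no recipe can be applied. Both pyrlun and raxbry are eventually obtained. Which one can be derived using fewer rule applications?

pyrlun

pyrlun: Using R1, kelule and umbven make pyrlun. [1 rule application]
raxbry: kelule + umbven → pyrlun (R1). pyrlun + umbven → venzan (R5). venzan + pyrlun → sabgal (R12). Using R9, sabgal and runlun make raxbry. [4 rule applications]
pyrlun needs fewer.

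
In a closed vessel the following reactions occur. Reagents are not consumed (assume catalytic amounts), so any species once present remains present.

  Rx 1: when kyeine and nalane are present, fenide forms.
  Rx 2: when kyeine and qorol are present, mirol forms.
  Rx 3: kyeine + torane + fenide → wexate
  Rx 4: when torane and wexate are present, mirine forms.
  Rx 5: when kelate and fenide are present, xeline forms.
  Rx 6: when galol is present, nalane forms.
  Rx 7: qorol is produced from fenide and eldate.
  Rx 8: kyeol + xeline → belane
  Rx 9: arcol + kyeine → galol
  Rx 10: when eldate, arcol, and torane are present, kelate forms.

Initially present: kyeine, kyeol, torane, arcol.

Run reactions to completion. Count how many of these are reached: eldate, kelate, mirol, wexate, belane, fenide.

arcol and kyeine present → galol forms (Rx 9).
galol present → nalane forms (Rx 6).
kyeine and nalane present → fenide forms (Rx 1).
kyeine, torane, and fenide present → wexate forms (Rx 3).
No rule produces eldate, and it is not given.
kelate would need eldate, arcol, and torane (Rx 10), but eldate never forms.
mirol would need kyeine and qorol (Rx 2), but qorol never forms.
wexate: reached.
belane would need kyeol and xeline (Rx 8), but xeline never forms.
fenide: reached.
Reached: wexate and fenide — 2 of the 6.

2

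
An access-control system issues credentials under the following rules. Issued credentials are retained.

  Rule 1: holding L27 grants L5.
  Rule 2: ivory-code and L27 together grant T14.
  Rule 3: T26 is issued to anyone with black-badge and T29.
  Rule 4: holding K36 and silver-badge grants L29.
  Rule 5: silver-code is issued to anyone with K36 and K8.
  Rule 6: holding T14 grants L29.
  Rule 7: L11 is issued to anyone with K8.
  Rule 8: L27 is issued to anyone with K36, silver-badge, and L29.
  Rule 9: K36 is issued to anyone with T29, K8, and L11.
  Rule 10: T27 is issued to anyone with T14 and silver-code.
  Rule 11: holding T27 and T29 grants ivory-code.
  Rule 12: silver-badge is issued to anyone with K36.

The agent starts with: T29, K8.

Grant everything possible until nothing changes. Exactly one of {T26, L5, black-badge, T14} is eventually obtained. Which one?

L5

Holding K8 grants L11 (Rule 7).
Holding T29, K8, and L11 grants K36 (Rule 9).
Holding K36 grants silver-badge (Rule 12).
Holding K36 and silver-badge grants L29 (Rule 4).
Holding K36, silver-badge, and L29 grants L27 (Rule 8).
Holding L27 grants L5 (Rule 1).
No rule produces black-badge, and it is not given. T14 would need ivory-code and L27 (Rule 2), but ivory-code is never granted. T26 would need black-badge and T29 (Rule 3), but black-badge is never granted.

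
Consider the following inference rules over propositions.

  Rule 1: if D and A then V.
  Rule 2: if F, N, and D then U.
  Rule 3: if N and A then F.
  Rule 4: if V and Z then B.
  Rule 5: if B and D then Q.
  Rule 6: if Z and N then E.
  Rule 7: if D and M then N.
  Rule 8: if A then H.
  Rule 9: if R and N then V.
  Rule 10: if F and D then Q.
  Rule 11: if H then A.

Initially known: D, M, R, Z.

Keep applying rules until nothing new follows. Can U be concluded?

U would need F, N, and D (Rule 2), but F is never established.

No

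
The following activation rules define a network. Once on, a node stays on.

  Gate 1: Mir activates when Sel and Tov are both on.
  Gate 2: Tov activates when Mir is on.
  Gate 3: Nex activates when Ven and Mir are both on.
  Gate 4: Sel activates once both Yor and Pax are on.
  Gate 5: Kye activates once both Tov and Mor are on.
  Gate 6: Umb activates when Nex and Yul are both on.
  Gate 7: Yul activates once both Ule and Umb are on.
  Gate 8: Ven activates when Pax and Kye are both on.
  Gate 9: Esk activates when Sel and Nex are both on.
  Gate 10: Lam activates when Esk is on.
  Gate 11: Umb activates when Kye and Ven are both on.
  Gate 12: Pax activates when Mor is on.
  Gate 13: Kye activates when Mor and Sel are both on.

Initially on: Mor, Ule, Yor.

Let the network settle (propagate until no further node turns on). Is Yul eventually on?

Gate 12: Mor on → Pax on.
Gate 4: Yor and Pax on → Sel on.
Mor and Sel are on, so Kye activates (Gate 13).
Gate 8: Pax and Kye on → Ven on.
Kye and Ven are on, so Umb activates (Gate 11).
Gate 7: Ule and Umb on → Yul on.

Yes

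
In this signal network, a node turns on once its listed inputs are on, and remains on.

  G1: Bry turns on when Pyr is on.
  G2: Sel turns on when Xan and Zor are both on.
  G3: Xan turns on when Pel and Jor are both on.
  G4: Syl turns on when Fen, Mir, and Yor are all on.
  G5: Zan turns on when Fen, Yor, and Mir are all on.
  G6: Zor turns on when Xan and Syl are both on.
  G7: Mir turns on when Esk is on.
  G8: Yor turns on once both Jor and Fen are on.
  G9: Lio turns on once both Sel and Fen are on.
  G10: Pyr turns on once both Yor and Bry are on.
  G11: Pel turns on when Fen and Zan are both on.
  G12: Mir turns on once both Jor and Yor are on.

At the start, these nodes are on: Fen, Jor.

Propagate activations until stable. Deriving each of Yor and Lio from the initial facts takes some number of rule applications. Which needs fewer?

Yor: G8: Jor and Fen on → Yor on. [1 rule application]
Lio: G8: Jor and Fen on → Yor on. Jor and Yor are on, so Mir turns on (G12). Fen, Mir, and Yor are on, so Syl turns on (G4). Fen, Yor, and Mir are on, so Zan turns on (G5). Fen and Zan are on, so Pel turns on (G11). G3: Pel and Jor on → Xan on. G6: Xan and Syl on → Zor on. Xan and Zor are on, so Sel turns on (G2). Sel and Fen are on, so Lio turns on (G9). [9 rule applications]
Yor needs fewer.

Yor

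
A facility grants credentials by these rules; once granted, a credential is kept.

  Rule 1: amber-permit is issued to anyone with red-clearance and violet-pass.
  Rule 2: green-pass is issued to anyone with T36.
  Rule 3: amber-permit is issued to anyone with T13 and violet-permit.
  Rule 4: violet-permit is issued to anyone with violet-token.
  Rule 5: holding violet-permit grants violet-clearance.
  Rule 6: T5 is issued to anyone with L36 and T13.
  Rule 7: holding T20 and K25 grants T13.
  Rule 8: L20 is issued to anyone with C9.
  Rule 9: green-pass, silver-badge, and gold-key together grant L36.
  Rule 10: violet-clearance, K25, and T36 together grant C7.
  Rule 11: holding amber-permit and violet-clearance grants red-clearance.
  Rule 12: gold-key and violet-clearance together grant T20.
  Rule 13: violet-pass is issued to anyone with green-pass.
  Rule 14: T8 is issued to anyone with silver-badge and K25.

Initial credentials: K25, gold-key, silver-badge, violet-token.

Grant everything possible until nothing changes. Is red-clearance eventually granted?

Holding violet-token grants violet-permit (Rule 4).
Holding violet-permit grants violet-clearance (Rule 5).
Holding gold-key and violet-clearance grants T20 (Rule 12).
Holding T20 and K25 grants T13 (Rule 7).
Holding T13 and violet-permit grants amber-permit (Rule 3).
Holding amber-permit and violet-clearance grants red-clearance (Rule 11).

Yes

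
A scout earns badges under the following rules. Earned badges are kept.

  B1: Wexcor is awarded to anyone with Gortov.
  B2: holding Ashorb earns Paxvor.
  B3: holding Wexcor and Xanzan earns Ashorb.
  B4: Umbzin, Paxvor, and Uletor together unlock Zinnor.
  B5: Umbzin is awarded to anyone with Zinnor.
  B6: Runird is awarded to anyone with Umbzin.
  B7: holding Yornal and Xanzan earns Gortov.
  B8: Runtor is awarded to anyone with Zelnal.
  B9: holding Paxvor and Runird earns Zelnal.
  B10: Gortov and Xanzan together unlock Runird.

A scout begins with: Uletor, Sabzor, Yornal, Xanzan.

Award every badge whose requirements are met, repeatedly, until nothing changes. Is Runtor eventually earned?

With Yornal and Xanzan, Gortov is earned (B7).
With Gortov and Xanzan, Runird is earned (B10).
With Gortov, Wexcor is earned (B1).
With Wexcor and Xanzan, Ashorb is earned (B3).
With Ashorb, Paxvor is earned (B2).
With Paxvor and Runird, Zelnal is earned (B9).
With Zelnal, Runtor is earned (B8).

Yes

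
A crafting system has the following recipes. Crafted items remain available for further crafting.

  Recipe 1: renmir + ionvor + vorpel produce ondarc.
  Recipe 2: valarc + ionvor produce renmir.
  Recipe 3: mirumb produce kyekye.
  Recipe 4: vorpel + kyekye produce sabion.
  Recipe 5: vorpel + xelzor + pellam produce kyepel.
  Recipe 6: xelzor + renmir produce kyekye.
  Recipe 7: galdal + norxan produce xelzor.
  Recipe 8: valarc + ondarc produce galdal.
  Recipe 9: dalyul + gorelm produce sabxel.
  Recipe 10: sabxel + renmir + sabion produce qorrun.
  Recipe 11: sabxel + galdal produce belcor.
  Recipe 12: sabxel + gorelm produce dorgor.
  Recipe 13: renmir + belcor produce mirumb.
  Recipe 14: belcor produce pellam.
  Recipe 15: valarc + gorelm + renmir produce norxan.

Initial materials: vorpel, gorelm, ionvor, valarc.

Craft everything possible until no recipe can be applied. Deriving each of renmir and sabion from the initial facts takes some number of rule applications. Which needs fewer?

renmir

renmir: Using Recipe 2, valarc and ionvor make renmir. [1 rule application]
sabion: Using Recipe 2, valarc and ionvor make renmir. Using Recipe 15, valarc, gorelm, and renmir make norxan. renmir + ionvor + vorpel → ondarc (Recipe 1). Using Recipe 8, valarc and ondarc make galdal. Using Recipe 7, galdal and norxan make xelzor. Using Recipe 6, xelzor and renmir make kyekye. Using Recipe 4, vorpel and kyekye make sabion. [7 rule applications]
renmir needs fewer.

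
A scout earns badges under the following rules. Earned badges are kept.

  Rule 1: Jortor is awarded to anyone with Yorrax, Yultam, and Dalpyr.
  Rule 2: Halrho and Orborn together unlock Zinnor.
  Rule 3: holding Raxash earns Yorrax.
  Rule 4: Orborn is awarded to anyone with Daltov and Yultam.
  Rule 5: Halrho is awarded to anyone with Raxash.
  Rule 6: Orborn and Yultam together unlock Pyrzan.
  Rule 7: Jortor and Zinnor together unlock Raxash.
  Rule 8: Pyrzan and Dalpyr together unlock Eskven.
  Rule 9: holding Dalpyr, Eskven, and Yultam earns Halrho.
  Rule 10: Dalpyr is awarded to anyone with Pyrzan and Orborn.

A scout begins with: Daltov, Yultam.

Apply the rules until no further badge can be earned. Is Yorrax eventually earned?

No

Yorrax would need Raxash (Rule 3), but Raxash is never earned.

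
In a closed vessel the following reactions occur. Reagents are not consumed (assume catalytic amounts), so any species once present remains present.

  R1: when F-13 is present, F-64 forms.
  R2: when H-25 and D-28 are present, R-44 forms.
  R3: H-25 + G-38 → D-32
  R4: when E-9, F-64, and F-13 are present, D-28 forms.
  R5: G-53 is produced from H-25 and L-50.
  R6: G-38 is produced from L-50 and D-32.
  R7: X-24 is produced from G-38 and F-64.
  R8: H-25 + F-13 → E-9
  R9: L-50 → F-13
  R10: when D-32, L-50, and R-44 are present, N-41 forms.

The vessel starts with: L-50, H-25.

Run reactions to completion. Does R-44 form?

Yes

L-50 present → F-13 forms (R9).
F-13 present → F-64 forms (R1).
H-25 and F-13 present → E-9 forms (R8).
E-9, F-64, and F-13 present → D-28 forms (R4).
H-25 and D-28 present → R-44 forms (R2).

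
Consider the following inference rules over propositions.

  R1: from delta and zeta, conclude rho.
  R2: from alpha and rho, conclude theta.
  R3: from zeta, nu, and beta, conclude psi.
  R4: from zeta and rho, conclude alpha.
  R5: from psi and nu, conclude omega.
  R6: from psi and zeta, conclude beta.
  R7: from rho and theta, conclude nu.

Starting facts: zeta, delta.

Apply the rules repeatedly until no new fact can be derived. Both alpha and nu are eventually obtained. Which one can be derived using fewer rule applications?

alpha: delta and zeta hold, so rho follows (R1). From zeta and rho, R4 gives alpha. [2 rule applications]
nu: delta and zeta hold, so rho follows (R1). zeta and rho hold, so alpha follows (R4). From alpha and rho, R2 gives theta. From rho and theta, R7 gives nu. [4 rule applications]
alpha needs fewer.

alpha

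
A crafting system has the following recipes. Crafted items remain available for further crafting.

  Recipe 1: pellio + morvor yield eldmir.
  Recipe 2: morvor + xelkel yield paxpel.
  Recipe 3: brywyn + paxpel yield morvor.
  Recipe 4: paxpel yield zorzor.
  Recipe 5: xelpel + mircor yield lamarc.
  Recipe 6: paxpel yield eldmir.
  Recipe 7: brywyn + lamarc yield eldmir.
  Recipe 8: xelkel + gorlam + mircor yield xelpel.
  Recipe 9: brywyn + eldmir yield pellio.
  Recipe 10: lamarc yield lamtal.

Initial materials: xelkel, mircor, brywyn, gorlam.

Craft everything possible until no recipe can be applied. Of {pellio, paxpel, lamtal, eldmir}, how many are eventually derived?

3

xelkel + gorlam + mircor → xelpel (Recipe 8).
Using Recipe 5, xelpel and mircor make lamarc.
Using Recipe 7, brywyn and lamarc make eldmir.
lamarc → lamtal (Recipe 10).
Using Recipe 9, brywyn and eldmir make pellio.
pellio: reached.
paxpel would need morvor and xelkel (Recipe 2), but morvor is never obtained.
lamtal: reached.
eldmir: reached.
Reached: pellio, lamtal, and eldmir — 3 of the 4.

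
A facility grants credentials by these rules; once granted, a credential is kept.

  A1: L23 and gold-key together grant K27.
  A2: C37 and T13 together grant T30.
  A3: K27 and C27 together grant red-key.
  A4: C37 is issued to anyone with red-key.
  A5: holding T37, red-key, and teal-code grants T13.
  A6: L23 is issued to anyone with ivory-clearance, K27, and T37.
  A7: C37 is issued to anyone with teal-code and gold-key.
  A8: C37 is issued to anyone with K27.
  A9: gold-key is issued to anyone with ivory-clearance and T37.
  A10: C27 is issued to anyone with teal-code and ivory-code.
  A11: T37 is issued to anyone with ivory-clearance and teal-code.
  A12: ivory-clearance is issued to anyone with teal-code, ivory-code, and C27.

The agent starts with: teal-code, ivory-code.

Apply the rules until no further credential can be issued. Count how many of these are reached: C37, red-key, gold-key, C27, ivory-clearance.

4

Holding teal-code and ivory-code grants C27 (A10).
Holding teal-code, ivory-code, and C27 grants ivory-clearance (A12).
Holding ivory-clearance and teal-code grants T37 (A11).
Holding ivory-clearance and T37 grants gold-key (A9).
Holding teal-code and gold-key grants C37 (A7).
C37: reached.
red-key would need K27 and C27 (A3), but K27 is never granted.
gold-key: reached.
C27: reached.
ivory-clearance: reached.
Reached: C37, gold-key, C27, and ivory-clearance — 4 of the 5.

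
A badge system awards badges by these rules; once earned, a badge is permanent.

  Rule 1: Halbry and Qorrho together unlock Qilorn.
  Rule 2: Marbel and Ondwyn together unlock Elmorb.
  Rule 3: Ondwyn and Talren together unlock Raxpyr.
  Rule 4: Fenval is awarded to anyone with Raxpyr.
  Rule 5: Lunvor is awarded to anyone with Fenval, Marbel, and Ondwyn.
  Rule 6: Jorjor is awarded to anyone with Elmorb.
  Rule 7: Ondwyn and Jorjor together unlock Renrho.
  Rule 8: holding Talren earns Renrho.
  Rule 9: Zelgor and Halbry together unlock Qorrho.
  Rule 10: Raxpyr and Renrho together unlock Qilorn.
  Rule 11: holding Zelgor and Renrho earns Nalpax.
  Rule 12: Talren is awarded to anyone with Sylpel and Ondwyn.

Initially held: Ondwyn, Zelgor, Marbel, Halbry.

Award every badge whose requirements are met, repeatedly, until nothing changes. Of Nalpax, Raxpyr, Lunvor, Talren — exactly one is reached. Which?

Nalpax

With Marbel and Ondwyn, Elmorb is earned (Rule 2).
With Elmorb, Jorjor is earned (Rule 6).
With Ondwyn and Jorjor, Renrho is earned (Rule 7).
With Zelgor and Renrho, Nalpax is earned (Rule 11).
Talren would need Sylpel and Ondwyn (Rule 12), but Sylpel is never earned. Raxpyr would need Ondwyn and Talren (Rule 3), but Talren is never earned. Lunvor would need Fenval, Marbel, and Ondwyn (Rule 5), but Fenval is never earned.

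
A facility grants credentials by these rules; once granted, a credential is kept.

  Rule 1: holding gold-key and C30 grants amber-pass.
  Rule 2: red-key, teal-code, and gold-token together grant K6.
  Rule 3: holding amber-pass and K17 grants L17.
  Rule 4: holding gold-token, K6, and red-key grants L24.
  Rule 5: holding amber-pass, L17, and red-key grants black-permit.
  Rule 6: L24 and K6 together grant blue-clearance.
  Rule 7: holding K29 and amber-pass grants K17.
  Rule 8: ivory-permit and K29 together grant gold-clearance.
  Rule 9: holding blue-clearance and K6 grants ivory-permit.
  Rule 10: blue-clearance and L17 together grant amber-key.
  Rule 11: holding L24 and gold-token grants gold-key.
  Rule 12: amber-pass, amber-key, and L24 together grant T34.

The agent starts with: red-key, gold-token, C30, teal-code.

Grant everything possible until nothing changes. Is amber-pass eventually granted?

Yes

Holding red-key, teal-code, and gold-token grants K6 (Rule 2).
Holding gold-token, K6, and red-key grants L24 (Rule 4).
Holding L24 and gold-token grants gold-key (Rule 11).
Holding gold-key and C30 grants amber-pass (Rule 1).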